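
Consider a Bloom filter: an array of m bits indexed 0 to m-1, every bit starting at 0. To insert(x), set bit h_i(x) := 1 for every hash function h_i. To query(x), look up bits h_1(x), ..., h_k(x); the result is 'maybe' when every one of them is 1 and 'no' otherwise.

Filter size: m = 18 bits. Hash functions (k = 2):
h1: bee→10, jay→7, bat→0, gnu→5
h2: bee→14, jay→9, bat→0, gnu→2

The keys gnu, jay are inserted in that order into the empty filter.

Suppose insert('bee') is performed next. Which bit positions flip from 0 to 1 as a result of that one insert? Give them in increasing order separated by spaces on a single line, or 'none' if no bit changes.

Answer: 10 14

Derivation:
Start: bits=000000000000000000
After insert 'gnu': sets bits 2 5 -> bits=001001000000000000
After insert 'jay': sets bits 7 9 -> bits=001001010100000000
insert 'bee' would touch bits 10 14; currently bit10=0, bit14=0
Bits that are 0 among those (would change 0->1): 10 14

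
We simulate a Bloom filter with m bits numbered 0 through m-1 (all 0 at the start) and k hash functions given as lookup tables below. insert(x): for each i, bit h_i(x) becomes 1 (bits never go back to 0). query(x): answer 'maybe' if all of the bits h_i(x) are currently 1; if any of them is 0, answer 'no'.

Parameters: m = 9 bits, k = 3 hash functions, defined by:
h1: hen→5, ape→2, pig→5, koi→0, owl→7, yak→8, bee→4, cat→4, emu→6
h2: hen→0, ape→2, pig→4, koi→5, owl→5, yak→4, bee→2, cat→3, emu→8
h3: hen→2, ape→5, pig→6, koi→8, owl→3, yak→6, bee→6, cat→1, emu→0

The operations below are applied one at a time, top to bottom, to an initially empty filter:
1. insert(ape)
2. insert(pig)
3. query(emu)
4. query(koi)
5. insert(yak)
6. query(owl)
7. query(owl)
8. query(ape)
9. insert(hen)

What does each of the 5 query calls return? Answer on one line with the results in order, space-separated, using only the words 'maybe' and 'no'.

Start: bits=000000000
Op 1: insert ape -> sets bits 2 5 -> bits=001001000
Op 2: insert pig -> sets bits 4 5 6 -> bits=001011100
Op 3: query emu -> checks bit0=0, bit6=1, bit8=0 (has a 0) -> no
Op 4: query koi -> checks bit0=0, bit5=1, bit8=0 (has a 0) -> no
Op 5: insert yak -> sets bits 4 6 8 -> bits=001011101
Op 6: query owl -> checks bit3=0, bit5=1, bit7=0 (has a 0) -> no
Op 7: query owl -> checks bit3=0, bit5=1, bit7=0 (has a 0) -> no
Op 8: query ape -> checks bit2=1, bit5=1 (all 1) -> maybe
Op 9: insert hen -> sets bits 0 2 5 -> bits=101011101
Query results in order: no no no no maybe

Answer: no no no no maybe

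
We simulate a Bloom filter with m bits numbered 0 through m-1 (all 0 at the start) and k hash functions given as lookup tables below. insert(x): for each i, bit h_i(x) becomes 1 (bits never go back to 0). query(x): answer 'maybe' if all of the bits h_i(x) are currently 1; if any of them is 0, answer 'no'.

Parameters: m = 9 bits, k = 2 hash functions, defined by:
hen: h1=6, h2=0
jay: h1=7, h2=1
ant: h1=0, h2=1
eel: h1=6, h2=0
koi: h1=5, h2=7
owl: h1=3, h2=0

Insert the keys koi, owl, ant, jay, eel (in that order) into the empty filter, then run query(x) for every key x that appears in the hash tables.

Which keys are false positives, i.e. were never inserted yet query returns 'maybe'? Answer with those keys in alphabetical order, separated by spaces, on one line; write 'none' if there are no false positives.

Start: bits=000000000
After insert 'koi': sets bits 5 7 -> bits=000001010
After insert 'owl': sets bits 0 3 -> bits=100101010
After insert 'ant': sets bits 0 1 -> bits=110101010
After insert 'jay': sets bits 1 7 -> bits=110101010
After insert 'eel': sets bits 0 6 -> bits=110101110
Not inserted: hen — query each against bits=110101110:
query hen: checks bit0=1, bit6=1 (all 1) -> maybe => FALSE POSITIVE
False positives (alphabetical): hen

Answer: hen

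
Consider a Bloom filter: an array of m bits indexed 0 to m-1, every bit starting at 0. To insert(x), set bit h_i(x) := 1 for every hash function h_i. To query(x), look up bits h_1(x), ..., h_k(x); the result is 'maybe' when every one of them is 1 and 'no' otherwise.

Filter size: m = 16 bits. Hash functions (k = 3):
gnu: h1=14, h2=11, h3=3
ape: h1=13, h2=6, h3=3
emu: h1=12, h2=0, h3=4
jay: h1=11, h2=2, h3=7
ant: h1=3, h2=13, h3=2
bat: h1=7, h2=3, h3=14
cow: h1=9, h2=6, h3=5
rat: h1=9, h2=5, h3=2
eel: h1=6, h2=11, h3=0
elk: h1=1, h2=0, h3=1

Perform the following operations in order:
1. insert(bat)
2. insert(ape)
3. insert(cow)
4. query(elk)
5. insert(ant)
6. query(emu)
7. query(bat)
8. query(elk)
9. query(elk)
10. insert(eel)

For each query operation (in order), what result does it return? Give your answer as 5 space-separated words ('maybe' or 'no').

Start: bits=0000000000000000
Op 1: insert bat -> sets bits 3 7 14 -> bits=0001000100000010
Op 2: insert ape -> sets bits 3 6 13 -> bits=0001001100000110
Op 3: insert cow -> sets bits 5 6 9 -> bits=0001011101000110
Op 4: query elk -> checks bit0=0, bit1=0 (has a 0) -> no
Op 5: insert ant -> sets bits 2 3 13 -> bits=0011011101000110
Op 6: query emu -> checks bit0=0, bit4=0, bit12=0 (has a 0) -> no
Op 7: query bat -> checks bit3=1, bit7=1, bit14=1 (all 1) -> maybe
Op 8: query elk -> checks bit0=0, bit1=0 (has a 0) -> no
Op 9: query elk -> checks bit0=0, bit1=0 (has a 0) -> no
Op 10: insert eel -> sets bits 0 6 11 -> bits=1011011101010110
Query results in order: no no maybe no no

Answer: no no maybe no no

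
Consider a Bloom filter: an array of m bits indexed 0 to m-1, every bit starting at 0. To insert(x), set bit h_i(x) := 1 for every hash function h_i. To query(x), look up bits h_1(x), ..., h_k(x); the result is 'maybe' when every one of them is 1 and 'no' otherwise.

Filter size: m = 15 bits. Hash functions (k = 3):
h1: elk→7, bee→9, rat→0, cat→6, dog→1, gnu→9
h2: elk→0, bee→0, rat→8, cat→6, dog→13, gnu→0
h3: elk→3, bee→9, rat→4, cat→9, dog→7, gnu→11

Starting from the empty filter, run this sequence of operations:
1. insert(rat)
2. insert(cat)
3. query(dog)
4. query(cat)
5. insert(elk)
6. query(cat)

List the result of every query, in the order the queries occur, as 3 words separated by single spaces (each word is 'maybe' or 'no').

Start: bits=000000000000000
Op 1: insert rat -> sets bits 0 4 8 -> bits=100010001000000
Op 2: insert cat -> sets bits 6 9 -> bits=100010101100000
Op 3: query dog -> checks bit1=0, bit7=0, bit13=0 (has a 0) -> no
Op 4: query cat -> checks bit6=1, bit9=1 (all 1) -> maybe
Op 5: insert elk -> sets bits 0 3 7 -> bits=100110111100000
Op 6: query cat -> checks bit6=1, bit9=1 (all 1) -> maybe
Query results in order: no maybe maybe

Answer: no maybe maybe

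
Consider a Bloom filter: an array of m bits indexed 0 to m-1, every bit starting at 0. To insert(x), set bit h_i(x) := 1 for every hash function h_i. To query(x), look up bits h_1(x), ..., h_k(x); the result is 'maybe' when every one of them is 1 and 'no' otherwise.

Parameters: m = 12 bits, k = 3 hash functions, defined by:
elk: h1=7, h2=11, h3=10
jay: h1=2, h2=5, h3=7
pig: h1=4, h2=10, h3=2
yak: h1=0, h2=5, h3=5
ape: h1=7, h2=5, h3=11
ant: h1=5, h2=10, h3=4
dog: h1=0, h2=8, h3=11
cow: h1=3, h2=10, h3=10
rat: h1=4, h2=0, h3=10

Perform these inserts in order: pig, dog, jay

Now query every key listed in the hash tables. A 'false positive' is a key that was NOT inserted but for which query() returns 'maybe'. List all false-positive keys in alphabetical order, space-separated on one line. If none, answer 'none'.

Start: bits=000000000000
After insert 'pig': sets bits 2 4 10 -> bits=001010000010
After insert 'dog': sets bits 0 8 11 -> bits=101010001011
After insert 'jay': sets bits 2 5 7 -> bits=101011011011
Not inserted: ant ape cow elk rat yak — query each against bits=101011011011:
query ant: checks bit4=1, bit5=1, bit10=1 (all 1) -> maybe => FALSE POSITIVE
query ape: checks bit5=1, bit7=1, bit11=1 (all 1) -> maybe => FALSE POSITIVE
query cow: checks bit3=0, bit10=1 (has a 0) -> no => not a false positive
query elk: checks bit7=1, bit10=1, bit11=1 (all 1) -> maybe => FALSE POSITIVE
query rat: checks bit0=1, bit4=1, bit10=1 (all 1) -> maybe => FALSE POSITIVE
query yak: checks bit0=1, bit5=1 (all 1) -> maybe => FALSE POSITIVE
False positives (alphabetical): ant ape elk rat yak

Answer: ant ape elk rat yak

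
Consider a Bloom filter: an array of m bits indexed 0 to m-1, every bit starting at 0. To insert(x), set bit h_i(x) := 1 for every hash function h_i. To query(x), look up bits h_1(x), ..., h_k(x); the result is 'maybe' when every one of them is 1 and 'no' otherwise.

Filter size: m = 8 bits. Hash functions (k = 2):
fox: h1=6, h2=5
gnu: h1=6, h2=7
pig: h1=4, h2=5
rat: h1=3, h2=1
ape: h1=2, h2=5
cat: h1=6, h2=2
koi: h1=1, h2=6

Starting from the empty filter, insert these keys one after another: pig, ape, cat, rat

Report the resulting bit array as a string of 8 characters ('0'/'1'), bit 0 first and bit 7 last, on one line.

Start: bits=00000000
After insert 'pig': sets bits 4 5 -> bits=00001100
After insert 'ape': sets bits 2 5 -> bits=00101100
After insert 'cat': sets bits 2 6 -> bits=00101110
After insert 'rat': sets bits 1 3 -> bits=01111110

Answer: 01111110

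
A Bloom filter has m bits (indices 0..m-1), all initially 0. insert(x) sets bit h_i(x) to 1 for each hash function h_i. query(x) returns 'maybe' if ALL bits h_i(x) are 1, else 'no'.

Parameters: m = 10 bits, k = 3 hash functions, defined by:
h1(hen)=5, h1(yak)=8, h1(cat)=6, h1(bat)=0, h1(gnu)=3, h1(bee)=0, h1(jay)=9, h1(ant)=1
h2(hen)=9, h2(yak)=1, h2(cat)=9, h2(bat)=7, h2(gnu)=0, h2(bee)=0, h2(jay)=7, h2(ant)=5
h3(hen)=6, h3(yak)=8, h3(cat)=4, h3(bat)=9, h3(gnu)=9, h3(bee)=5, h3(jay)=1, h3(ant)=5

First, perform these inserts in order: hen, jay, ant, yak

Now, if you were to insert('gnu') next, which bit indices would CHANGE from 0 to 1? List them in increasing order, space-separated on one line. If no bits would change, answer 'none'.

Answer: 0 3

Derivation:
Start: bits=0000000000
After insert 'hen': sets bits 5 6 9 -> bits=0000011001
After insert 'jay': sets bits 1 7 9 -> bits=0100011101
After insert 'ant': sets bits 1 5 -> bits=0100011101
After insert 'yak': sets bits 1 8 -> bits=0100011111
insert 'gnu' would touch bits 0 3 9; currently bit0=0, bit3=0, bit9=1
Bits that are 0 among those (would change 0->1): 0 3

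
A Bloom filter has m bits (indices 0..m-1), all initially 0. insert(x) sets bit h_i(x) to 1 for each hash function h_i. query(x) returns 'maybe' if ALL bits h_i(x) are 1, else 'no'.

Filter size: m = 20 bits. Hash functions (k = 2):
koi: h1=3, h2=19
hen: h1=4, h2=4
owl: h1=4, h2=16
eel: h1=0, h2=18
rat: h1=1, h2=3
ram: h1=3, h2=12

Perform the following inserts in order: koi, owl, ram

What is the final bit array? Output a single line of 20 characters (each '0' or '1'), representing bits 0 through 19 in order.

Start: bits=00000000000000000000
After insert 'koi': sets bits 3 19 -> bits=00010000000000000001
After insert 'owl': sets bits 4 16 -> bits=00011000000000001001
After insert 'ram': sets bits 3 12 -> bits=00011000000010001001

Answer: 00011000000010001001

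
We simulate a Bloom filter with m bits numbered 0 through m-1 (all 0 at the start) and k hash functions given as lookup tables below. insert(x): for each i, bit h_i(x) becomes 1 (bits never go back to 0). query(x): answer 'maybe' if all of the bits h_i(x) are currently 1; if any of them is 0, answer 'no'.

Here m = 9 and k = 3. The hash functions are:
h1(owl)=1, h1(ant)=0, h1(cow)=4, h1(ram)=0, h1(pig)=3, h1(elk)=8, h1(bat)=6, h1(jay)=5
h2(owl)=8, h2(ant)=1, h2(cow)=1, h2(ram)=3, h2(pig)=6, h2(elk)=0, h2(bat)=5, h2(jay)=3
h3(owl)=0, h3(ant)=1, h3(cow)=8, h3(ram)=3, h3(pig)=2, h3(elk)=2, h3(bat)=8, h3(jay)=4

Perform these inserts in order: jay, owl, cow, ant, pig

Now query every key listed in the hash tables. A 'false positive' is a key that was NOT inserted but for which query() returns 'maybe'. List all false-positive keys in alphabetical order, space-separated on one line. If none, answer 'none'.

Start: bits=000000000
After insert 'jay': sets bits 3 4 5 -> bits=000111000
After insert 'owl': sets bits 0 1 8 -> bits=110111001
After insert 'cow': sets bits 1 4 8 -> bits=110111001
After insert 'ant': sets bits 0 1 -> bits=110111001
After insert 'pig': sets bits 2 3 6 -> bits=111111101
Not inserted: bat elk ram — query each against bits=111111101:
query bat: checks bit5=1, bit6=1, bit8=1 (all 1) -> maybe => FALSE POSITIVE
query elk: checks bit0=1, bit2=1, bit8=1 (all 1) -> maybe => FALSE POSITIVE
query ram: checks bit0=1, bit3=1 (all 1) -> maybe => FALSE POSITIVE
False positives (alphabetical): bat elk ram

Answer: bat elk ram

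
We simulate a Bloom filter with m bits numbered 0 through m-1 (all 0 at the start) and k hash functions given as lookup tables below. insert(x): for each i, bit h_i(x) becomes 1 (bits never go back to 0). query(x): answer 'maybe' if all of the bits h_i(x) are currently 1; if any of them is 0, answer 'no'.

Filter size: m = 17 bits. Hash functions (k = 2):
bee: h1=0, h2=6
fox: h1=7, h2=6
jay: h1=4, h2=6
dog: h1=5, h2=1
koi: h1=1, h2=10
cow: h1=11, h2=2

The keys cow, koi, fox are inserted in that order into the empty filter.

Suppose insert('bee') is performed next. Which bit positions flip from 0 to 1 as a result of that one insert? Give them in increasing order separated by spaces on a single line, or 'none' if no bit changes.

Answer: 0

Derivation:
Start: bits=00000000000000000
After insert 'cow': sets bits 2 11 -> bits=00100000000100000
After insert 'koi': sets bits 1 10 -> bits=01100000001100000
After insert 'fox': sets bits 6 7 -> bits=01100011001100000
insert 'bee' would touch bits 0 6; currently bit0=0, bit6=1
Bits that are 0 among those (would change 0->1): 0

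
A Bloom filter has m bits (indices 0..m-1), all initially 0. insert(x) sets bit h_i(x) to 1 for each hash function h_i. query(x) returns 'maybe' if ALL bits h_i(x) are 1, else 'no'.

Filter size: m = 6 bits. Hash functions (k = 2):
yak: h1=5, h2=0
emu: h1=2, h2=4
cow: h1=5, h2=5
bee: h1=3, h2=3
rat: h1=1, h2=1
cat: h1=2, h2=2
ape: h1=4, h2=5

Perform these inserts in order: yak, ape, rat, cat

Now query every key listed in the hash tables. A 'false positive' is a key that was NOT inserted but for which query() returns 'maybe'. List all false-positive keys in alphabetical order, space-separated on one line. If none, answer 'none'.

Answer: cow emu

Derivation:
Start: bits=000000
After insert 'yak': sets bits 0 5 -> bits=100001
After insert 'ape': sets bits 4 5 -> bits=100011
After insert 'rat': sets bits 1 -> bits=110011
After insert 'cat': sets bits 2 -> bits=111011
Not inserted: bee cow emu — query each against bits=111011:
query bee: checks bit3=0 (has a 0) -> no => not a false positive
query cow: checks bit5=1 (all 1) -> maybe => FALSE POSITIVE
query emu: checks bit2=1, bit4=1 (all 1) -> maybe => FALSE POSITIVE
False positives (alphabetical): cow emu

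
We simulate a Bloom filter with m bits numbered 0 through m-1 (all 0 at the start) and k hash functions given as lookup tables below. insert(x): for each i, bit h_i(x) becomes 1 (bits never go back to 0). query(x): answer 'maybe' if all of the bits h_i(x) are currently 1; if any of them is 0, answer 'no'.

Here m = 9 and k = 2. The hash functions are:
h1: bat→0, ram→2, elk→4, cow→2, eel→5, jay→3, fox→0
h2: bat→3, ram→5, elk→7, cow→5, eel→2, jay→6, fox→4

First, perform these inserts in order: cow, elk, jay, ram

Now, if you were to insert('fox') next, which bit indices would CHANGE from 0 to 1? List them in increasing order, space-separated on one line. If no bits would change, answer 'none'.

Start: bits=000000000
After insert 'cow': sets bits 2 5 -> bits=001001000
After insert 'elk': sets bits 4 7 -> bits=001011010
After insert 'jay': sets bits 3 6 -> bits=001111110
After insert 'ram': sets bits 2 5 -> bits=001111110
insert 'fox' would touch bits 0 4; currently bit0=0, bit4=1
Bits that are 0 among those (would change 0->1): 0

Answer: 0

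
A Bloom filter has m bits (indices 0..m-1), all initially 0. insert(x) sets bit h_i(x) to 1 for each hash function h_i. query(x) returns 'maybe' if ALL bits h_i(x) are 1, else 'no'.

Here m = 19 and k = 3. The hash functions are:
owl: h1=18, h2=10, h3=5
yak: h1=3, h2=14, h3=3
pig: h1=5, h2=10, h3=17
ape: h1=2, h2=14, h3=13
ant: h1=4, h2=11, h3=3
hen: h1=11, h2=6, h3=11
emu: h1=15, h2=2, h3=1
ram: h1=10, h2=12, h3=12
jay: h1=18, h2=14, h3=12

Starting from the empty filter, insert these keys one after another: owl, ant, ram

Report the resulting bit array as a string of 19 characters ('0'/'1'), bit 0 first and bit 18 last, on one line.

Answer: 0001110000111000001

Derivation:
Start: bits=0000000000000000000
After insert 'owl': sets bits 5 10 18 -> bits=0000010000100000001
After insert 'ant': sets bits 3 4 11 -> bits=0001110000110000001
After insert 'ram': sets bits 10 12 -> bits=0001110000111000001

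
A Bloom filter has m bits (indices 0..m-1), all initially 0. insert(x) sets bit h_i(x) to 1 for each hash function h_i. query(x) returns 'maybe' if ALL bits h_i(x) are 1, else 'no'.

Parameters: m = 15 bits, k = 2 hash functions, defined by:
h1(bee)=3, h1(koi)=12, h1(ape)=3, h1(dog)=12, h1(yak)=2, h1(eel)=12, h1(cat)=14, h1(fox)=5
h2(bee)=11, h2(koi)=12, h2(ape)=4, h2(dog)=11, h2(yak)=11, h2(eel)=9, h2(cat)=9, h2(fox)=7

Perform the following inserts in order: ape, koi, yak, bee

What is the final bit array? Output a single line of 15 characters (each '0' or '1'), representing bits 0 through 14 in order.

Start: bits=000000000000000
After insert 'ape': sets bits 3 4 -> bits=000110000000000
After insert 'koi': sets bits 12 -> bits=000110000000100
After insert 'yak': sets bits 2 11 -> bits=001110000001100
After insert 'bee': sets bits 3 11 -> bits=001110000001100

Answer: 001110000001100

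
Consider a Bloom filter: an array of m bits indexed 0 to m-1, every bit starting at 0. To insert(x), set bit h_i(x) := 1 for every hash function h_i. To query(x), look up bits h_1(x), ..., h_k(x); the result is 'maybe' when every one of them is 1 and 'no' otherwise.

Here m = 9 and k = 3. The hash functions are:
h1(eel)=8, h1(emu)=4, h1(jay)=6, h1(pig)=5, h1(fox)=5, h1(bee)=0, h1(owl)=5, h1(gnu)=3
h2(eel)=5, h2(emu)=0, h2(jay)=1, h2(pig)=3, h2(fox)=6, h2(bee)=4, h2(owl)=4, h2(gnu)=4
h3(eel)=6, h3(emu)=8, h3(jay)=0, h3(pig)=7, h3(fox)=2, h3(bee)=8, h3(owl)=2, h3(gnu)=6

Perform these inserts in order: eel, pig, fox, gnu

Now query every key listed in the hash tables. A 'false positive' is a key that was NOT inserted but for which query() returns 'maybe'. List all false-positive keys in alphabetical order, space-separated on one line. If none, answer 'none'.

Answer: owl

Derivation:
Start: bits=000000000
After insert 'eel': sets bits 5 6 8 -> bits=000001101
After insert 'pig': sets bits 3 5 7 -> bits=000101111
After insert 'fox': sets bits 2 5 6 -> bits=001101111
After insert 'gnu': sets bits 3 4 6 -> bits=001111111
Not inserted: bee emu jay owl — query each against bits=001111111:
query bee: checks bit0=0, bit4=1, bit8=1 (has a 0) -> no => not a false positive
query emu: checks bit0=0, bit4=1, bit8=1 (has a 0) -> no => not a false positive
query jay: checks bit0=0, bit1=0, bit6=1 (has a 0) -> no => not a false positive
query owl: checks bit2=1, bit4=1, bit5=1 (all 1) -> maybe => FALSE POSITIVE
False positives (alphabetical): owl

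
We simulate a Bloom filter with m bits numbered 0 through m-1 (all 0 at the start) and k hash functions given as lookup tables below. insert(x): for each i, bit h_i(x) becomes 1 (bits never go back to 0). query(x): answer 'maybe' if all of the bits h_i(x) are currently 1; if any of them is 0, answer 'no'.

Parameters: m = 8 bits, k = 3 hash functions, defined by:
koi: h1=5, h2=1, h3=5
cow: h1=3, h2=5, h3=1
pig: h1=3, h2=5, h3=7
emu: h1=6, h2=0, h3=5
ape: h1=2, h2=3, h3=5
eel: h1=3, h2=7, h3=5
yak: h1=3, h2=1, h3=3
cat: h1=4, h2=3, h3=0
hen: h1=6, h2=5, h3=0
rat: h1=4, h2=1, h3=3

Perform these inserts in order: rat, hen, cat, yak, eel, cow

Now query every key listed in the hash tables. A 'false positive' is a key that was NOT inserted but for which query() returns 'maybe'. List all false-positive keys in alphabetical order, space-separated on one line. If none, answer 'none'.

Answer: emu koi pig

Derivation:
Start: bits=00000000
After insert 'rat': sets bits 1 3 4 -> bits=01011000
After insert 'hen': sets bits 0 5 6 -> bits=11011110
After insert 'cat': sets bits 0 3 4 -> bits=11011110
After insert 'yak': sets bits 1 3 -> bits=11011110
After insert 'eel': sets bits 3 5 7 -> bits=11011111
After insert 'cow': sets bits 1 3 5 -> bits=11011111
Not inserted: ape emu koi pig — query each against bits=11011111:
query ape: checks bit2=0, bit3=1, bit5=1 (has a 0) -> no => not a false positive
query emu: checks bit0=1, bit5=1, bit6=1 (all 1) -> maybe => FALSE POSITIVE
query koi: checks bit1=1, bit5=1 (all 1) -> maybe => FALSE POSITIVE
query pig: checks bit3=1, bit5=1, bit7=1 (all 1) -> maybe => FALSE POSITIVE
False positives (alphabetical): emu koi pig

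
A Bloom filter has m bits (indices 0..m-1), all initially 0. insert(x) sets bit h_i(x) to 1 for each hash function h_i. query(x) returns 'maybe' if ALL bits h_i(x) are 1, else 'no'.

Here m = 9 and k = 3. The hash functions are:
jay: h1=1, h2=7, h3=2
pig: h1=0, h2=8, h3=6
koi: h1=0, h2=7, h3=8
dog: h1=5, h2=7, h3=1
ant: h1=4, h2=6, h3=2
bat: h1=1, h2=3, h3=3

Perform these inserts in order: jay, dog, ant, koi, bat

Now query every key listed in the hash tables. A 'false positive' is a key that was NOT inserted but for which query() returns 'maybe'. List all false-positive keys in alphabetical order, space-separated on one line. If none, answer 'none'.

Start: bits=000000000
After insert 'jay': sets bits 1 2 7 -> bits=011000010
After insert 'dog': sets bits 1 5 7 -> bits=011001010
After insert 'ant': sets bits 2 4 6 -> bits=011011110
After insert 'koi': sets bits 0 7 8 -> bits=111011111
After insert 'bat': sets bits 1 3 -> bits=111111111
Not inserted: pig — query each against bits=111111111:
query pig: checks bit0=1, bit6=1, bit8=1 (all 1) -> maybe => FALSE POSITIVE
False positives (alphabetical): pig

Answer: pig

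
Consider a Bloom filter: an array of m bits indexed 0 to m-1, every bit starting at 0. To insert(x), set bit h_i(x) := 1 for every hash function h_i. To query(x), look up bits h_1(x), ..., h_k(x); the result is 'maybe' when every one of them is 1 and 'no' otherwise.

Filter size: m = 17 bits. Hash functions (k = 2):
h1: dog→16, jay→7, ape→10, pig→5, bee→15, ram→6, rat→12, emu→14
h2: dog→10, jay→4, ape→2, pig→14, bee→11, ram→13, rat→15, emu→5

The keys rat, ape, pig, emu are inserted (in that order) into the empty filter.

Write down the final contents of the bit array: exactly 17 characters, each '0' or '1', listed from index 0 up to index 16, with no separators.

Start: bits=00000000000000000
After insert 'rat': sets bits 12 15 -> bits=00000000000010010
After insert 'ape': sets bits 2 10 -> bits=00100000001010010
After insert 'pig': sets bits 5 14 -> bits=00100100001010110
After insert 'emu': sets bits 5 14 -> bits=00100100001010110

Answer: 00100100001010110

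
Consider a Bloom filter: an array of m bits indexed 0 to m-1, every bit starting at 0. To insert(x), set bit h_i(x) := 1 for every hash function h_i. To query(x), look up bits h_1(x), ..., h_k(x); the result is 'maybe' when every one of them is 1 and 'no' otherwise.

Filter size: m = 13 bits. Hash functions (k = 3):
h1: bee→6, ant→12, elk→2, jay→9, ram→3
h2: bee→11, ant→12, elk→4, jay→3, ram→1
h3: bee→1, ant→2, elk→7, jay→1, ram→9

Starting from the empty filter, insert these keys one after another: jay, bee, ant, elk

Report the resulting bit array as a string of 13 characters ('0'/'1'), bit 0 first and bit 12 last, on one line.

Answer: 0111101101011

Derivation:
Start: bits=0000000000000
After insert 'jay': sets bits 1 3 9 -> bits=0101000001000
After insert 'bee': sets bits 1 6 11 -> bits=0101001001010
After insert 'ant': sets bits 2 12 -> bits=0111001001011
After insert 'elk': sets bits 2 4 7 -> bits=0111101101011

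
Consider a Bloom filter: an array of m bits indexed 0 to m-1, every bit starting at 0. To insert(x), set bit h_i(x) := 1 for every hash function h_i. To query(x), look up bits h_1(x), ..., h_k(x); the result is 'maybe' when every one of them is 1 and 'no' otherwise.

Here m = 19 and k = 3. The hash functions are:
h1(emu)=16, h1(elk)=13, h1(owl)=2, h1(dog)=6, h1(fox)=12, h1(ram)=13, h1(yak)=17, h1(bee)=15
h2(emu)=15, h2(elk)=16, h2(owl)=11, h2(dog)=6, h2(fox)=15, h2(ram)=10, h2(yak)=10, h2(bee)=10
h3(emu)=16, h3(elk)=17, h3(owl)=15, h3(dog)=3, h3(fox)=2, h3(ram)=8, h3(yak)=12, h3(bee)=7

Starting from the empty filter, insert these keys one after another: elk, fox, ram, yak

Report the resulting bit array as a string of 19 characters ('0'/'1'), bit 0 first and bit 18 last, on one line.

Start: bits=0000000000000000000
After insert 'elk': sets bits 13 16 17 -> bits=0000000000000100110
After insert 'fox': sets bits 2 12 15 -> bits=0010000000001101110
After insert 'ram': sets bits 8 10 13 -> bits=0010000010101101110
After insert 'yak': sets bits 10 12 17 -> bits=0010000010101101110

Answer: 0010000010101101110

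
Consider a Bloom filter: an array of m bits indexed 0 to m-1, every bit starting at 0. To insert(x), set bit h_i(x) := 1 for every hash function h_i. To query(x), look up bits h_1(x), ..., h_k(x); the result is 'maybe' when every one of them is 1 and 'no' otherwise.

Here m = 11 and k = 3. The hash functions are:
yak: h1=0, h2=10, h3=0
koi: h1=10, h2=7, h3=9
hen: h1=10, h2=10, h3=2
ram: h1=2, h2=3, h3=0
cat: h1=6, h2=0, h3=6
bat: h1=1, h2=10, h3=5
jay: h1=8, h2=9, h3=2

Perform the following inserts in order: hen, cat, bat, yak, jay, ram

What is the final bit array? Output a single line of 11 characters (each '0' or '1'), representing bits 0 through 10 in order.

Answer: 11110110111

Derivation:
Start: bits=00000000000
After insert 'hen': sets bits 2 10 -> bits=00100000001
After insert 'cat': sets bits 0 6 -> bits=10100010001
After insert 'bat': sets bits 1 5 10 -> bits=11100110001
After insert 'yak': sets bits 0 10 -> bits=11100110001
After insert 'jay': sets bits 2 8 9 -> bits=11100110111
After insert 'ram': sets bits 0 2 3 -> bits=11110110111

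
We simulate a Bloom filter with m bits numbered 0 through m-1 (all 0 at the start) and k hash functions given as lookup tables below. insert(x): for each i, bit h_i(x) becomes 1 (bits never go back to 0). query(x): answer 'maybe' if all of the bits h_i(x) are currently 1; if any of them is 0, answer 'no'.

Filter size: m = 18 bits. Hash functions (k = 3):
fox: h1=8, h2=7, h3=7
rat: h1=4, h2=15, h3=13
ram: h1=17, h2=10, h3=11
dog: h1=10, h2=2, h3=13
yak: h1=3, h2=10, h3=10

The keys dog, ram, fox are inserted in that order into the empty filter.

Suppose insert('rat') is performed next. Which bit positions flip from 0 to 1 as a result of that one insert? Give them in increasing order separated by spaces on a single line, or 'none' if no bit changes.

Answer: 4 15

Derivation:
Start: bits=000000000000000000
After insert 'dog': sets bits 2 10 13 -> bits=001000000010010000
After insert 'ram': sets bits 10 11 17 -> bits=001000000011010001
After insert 'fox': sets bits 7 8 -> bits=001000011011010001
insert 'rat' would touch bits 4 13 15; currently bit4=0, bit13=1, bit15=0
Bits that are 0 among those (would change 0->1): 4 15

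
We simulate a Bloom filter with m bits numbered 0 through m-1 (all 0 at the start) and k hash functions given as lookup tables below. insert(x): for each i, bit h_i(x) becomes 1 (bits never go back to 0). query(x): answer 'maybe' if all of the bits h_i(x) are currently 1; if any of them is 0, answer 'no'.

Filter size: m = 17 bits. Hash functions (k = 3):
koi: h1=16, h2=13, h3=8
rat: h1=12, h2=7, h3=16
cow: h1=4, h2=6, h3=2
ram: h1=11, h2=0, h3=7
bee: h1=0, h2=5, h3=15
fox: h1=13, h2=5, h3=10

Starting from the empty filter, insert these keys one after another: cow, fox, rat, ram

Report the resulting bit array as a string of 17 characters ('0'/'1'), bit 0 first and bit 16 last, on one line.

Answer: 10101111001111001

Derivation:
Start: bits=00000000000000000
After insert 'cow': sets bits 2 4 6 -> bits=00101010000000000
After insert 'fox': sets bits 5 10 13 -> bits=00101110001001000
After insert 'rat': sets bits 7 12 16 -> bits=00101111001011001
After insert 'ram': sets bits 0 7 11 -> bits=10101111001111001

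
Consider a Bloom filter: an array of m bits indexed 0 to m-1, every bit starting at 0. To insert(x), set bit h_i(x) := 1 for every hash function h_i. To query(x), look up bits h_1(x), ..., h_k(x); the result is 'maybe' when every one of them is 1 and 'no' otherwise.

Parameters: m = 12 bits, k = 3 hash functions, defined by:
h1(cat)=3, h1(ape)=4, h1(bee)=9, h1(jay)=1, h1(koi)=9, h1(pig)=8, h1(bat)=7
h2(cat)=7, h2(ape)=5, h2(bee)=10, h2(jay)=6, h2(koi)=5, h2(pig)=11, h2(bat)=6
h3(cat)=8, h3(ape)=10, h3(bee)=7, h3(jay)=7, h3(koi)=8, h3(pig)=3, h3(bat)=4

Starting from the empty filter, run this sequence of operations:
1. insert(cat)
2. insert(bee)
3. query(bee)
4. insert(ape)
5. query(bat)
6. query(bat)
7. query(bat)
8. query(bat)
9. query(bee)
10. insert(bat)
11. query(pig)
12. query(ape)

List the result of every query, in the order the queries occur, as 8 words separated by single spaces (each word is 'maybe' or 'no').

Answer: maybe no no no no maybe no maybe

Derivation:
Start: bits=000000000000
Op 1: insert cat -> sets bits 3 7 8 -> bits=000100011000
Op 2: insert bee -> sets bits 7 9 10 -> bits=000100011110
Op 3: query bee -> checks bit7=1, bit9=1, bit10=1 (all 1) -> maybe
Op 4: insert ape -> sets bits 4 5 10 -> bits=000111011110
Op 5: query bat -> checks bit4=1, bit6=0, bit7=1 (has a 0) -> no
Op 6: query bat -> checks bit4=1, bit6=0, bit7=1 (has a 0) -> no
Op 7: query bat -> checks bit4=1, bit6=0, bit7=1 (has a 0) -> no
Op 8: query bat -> checks bit4=1, bit6=0, bit7=1 (has a 0) -> no
Op 9: query bee -> checks bit7=1, bit9=1, bit10=1 (all 1) -> maybe
Op 10: insert bat -> sets bits 4 6 7 -> bits=000111111110
Op 11: query pig -> checks bit3=1, bit8=1, bit11=0 (has a 0) -> no
Op 12: query ape -> checks bit4=1, bit5=1, bit10=1 (all 1) -> maybe
Query results in order: maybe no no no no maybe no maybe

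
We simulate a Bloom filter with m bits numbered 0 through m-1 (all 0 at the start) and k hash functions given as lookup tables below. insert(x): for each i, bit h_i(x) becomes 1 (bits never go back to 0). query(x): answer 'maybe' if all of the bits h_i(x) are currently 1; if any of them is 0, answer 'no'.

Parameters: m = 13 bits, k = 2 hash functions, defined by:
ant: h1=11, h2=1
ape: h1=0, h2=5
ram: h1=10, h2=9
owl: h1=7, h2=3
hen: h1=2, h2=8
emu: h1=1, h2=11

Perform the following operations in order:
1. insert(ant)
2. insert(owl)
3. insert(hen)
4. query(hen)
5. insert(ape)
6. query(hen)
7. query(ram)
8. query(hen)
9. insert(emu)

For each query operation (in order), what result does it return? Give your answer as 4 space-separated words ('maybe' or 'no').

Start: bits=0000000000000
Op 1: insert ant -> sets bits 1 11 -> bits=0100000000010
Op 2: insert owl -> sets bits 3 7 -> bits=0101000100010
Op 3: insert hen -> sets bits 2 8 -> bits=0111000110010
Op 4: query hen -> checks bit2=1, bit8=1 (all 1) -> maybe
Op 5: insert ape -> sets bits 0 5 -> bits=1111010110010
Op 6: query hen -> checks bit2=1, bit8=1 (all 1) -> maybe
Op 7: query ram -> checks bit9=0, bit10=0 (has a 0) -> no
Op 8: query hen -> checks bit2=1, bit8=1 (all 1) -> maybe
Op 9: insert emu -> sets bits 1 11 -> bits=1111010110010
Query results in order: maybe maybe no maybe

Answer: maybe maybe no maybe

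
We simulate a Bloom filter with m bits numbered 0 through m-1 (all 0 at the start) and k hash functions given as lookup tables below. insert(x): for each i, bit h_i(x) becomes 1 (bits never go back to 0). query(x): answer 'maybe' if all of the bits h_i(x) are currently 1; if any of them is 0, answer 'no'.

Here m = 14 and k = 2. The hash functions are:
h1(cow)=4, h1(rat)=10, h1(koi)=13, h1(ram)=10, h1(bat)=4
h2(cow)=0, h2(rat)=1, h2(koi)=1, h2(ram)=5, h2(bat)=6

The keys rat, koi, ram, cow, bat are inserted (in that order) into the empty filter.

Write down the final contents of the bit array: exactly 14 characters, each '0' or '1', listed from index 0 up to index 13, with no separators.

Start: bits=00000000000000
After insert 'rat': sets bits 1 10 -> bits=01000000001000
After insert 'koi': sets bits 1 13 -> bits=01000000001001
After insert 'ram': sets bits 5 10 -> bits=01000100001001
After insert 'cow': sets bits 0 4 -> bits=11001100001001
After insert 'bat': sets bits 4 6 -> bits=11001110001001

Answer: 11001110001001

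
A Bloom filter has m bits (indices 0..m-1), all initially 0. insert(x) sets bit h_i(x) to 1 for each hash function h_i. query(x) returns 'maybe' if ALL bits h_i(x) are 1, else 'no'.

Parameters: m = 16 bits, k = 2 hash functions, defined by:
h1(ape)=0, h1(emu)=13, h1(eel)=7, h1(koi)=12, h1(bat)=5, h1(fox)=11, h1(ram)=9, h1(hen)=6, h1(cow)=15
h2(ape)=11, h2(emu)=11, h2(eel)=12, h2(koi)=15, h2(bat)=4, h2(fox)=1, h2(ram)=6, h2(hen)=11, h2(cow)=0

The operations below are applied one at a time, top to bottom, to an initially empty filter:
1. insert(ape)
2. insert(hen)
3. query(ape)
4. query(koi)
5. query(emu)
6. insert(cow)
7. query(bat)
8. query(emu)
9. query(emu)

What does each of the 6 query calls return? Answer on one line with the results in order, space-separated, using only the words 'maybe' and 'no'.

Start: bits=0000000000000000
Op 1: insert ape -> sets bits 0 11 -> bits=1000000000010000
Op 2: insert hen -> sets bits 6 11 -> bits=1000001000010000
Op 3: query ape -> checks bit0=1, bit11=1 (all 1) -> maybe
Op 4: query koi -> checks bit12=0, bit15=0 (has a 0) -> no
Op 5: query emu -> checks bit11=1, bit13=0 (has a 0) -> no
Op 6: insert cow -> sets bits 0 15 -> bits=1000001000010001
Op 7: query bat -> checks bit4=0, bit5=0 (has a 0) -> no
Op 8: query emu -> checks bit11=1, bit13=0 (has a 0) -> no
Op 9: query emu -> checks bit11=1, bit13=0 (has a 0) -> no
Query results in order: maybe no no no no no

Answer: maybe no no no no no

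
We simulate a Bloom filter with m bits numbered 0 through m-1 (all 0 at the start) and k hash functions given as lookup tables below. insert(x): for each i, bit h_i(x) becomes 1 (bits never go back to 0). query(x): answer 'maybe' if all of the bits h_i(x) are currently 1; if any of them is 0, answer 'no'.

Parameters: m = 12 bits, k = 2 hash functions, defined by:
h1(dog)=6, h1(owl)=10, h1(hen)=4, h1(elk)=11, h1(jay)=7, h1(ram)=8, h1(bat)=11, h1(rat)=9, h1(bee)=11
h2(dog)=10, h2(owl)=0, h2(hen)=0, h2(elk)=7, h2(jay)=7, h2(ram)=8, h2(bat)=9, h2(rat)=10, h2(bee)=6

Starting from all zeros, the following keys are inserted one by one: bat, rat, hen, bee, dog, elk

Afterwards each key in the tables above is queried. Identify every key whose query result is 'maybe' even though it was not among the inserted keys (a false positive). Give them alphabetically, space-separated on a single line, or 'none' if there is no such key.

Answer: jay owl

Derivation:
Start: bits=000000000000
After insert 'bat': sets bits 9 11 -> bits=000000000101
After insert 'rat': sets bits 9 10 -> bits=000000000111
After insert 'hen': sets bits 0 4 -> bits=100010000111
After insert 'bee': sets bits 6 11 -> bits=100010100111
After insert 'dog': sets bits 6 10 -> bits=100010100111
After insert 'elk': sets bits 7 11 -> bits=100010110111
Not inserted: jay owl ram — query each against bits=100010110111:
query jay: checks bit7=1 (all 1) -> maybe => FALSE POSITIVE
query owl: checks bit0=1, bit10=1 (all 1) -> maybe => FALSE POSITIVE
query ram: checks bit8=0 (has a 0) -> no => not a false positive
False positives (alphabetical): jay owl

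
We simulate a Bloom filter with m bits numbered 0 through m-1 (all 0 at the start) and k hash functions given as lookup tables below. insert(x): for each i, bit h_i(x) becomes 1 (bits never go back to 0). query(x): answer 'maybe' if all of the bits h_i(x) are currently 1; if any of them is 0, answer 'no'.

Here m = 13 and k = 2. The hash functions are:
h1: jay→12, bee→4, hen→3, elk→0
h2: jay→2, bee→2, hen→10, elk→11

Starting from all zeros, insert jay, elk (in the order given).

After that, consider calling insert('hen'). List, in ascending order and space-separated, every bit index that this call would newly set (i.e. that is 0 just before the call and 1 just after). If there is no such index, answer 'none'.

Start: bits=0000000000000
After insert 'jay': sets bits 2 12 -> bits=0010000000001
After insert 'elk': sets bits 0 11 -> bits=1010000000011
insert 'hen' would touch bits 3 10; currently bit3=0, bit10=0
Bits that are 0 among those (would change 0->1): 3 10

Answer: 3 10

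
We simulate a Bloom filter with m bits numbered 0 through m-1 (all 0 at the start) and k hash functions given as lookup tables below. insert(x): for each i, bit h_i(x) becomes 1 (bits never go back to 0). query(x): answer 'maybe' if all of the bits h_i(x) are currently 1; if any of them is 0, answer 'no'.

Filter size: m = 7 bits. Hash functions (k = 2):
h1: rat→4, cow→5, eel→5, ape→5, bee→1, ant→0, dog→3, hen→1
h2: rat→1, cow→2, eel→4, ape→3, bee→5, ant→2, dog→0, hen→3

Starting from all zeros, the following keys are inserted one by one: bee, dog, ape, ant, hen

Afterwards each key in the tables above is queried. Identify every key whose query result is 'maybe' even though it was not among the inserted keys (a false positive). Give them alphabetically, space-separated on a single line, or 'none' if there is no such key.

Start: bits=0000000
After insert 'bee': sets bits 1 5 -> bits=0100010
After insert 'dog': sets bits 0 3 -> bits=1101010
After insert 'ape': sets bits 3 5 -> bits=1101010
After insert 'ant': sets bits 0 2 -> bits=1111010
After insert 'hen': sets bits 1 3 -> bits=1111010
Not inserted: cow eel rat — query each against bits=1111010:
query cow: checks bit2=1, bit5=1 (all 1) -> maybe => FALSE POSITIVE
query eel: checks bit4=0, bit5=1 (has a 0) -> no => not a false positive
query rat: checks bit1=1, bit4=0 (has a 0) -> no => not a false positive
False positives (alphabetical): cow

Answer: cow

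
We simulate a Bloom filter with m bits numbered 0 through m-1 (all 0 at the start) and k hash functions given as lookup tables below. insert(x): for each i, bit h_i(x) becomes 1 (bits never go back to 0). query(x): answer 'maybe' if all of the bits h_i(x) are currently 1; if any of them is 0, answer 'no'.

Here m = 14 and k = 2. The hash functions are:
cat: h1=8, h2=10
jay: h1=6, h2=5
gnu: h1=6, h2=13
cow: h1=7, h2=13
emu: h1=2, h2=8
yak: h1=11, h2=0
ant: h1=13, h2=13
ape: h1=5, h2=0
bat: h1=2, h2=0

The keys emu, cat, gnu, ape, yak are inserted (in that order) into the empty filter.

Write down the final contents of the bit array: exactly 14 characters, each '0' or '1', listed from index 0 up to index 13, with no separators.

Start: bits=00000000000000
After insert 'emu': sets bits 2 8 -> bits=00100000100000
After insert 'cat': sets bits 8 10 -> bits=00100000101000
After insert 'gnu': sets bits 6 13 -> bits=00100010101001
After insert 'ape': sets bits 0 5 -> bits=10100110101001
After insert 'yak': sets bits 0 11 -> bits=10100110101101

Answer: 10100110101101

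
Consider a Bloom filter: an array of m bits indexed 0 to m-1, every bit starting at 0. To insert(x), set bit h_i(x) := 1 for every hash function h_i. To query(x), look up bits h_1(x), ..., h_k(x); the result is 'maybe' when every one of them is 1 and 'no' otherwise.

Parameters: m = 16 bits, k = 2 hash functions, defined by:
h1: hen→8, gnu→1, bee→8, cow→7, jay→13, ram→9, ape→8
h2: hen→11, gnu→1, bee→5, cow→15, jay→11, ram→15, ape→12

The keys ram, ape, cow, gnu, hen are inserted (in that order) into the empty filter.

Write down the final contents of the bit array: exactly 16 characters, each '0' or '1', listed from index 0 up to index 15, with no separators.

Answer: 0100000111011001

Derivation:
Start: bits=0000000000000000
After insert 'ram': sets bits 9 15 -> bits=0000000001000001
After insert 'ape': sets bits 8 12 -> bits=0000000011001001
After insert 'cow': sets bits 7 15 -> bits=0000000111001001
After insert 'gnu': sets bits 1 -> bits=0100000111001001
After insert 'hen': sets bits 8 11 -> bits=0100000111011001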